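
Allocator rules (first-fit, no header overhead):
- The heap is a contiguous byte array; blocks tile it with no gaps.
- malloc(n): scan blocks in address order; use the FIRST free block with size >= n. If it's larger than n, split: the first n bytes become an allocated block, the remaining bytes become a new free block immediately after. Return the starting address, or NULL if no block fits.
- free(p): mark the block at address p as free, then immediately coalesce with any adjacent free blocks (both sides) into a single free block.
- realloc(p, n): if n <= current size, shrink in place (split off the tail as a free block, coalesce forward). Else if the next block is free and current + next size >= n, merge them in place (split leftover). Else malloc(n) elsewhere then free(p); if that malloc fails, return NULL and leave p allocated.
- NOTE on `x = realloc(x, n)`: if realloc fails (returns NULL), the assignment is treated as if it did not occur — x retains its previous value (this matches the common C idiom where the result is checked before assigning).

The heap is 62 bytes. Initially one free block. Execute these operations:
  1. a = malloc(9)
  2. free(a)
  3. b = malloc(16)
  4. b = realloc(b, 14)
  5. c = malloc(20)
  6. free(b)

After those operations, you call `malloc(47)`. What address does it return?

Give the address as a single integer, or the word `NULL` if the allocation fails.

Op 1: a = malloc(9) -> a = 0; heap: [0-8 ALLOC][9-61 FREE]
Op 2: free(a) -> (freed a); heap: [0-61 FREE]
Op 3: b = malloc(16) -> b = 0; heap: [0-15 ALLOC][16-61 FREE]
Op 4: b = realloc(b, 14) -> b = 0; heap: [0-13 ALLOC][14-61 FREE]
Op 5: c = malloc(20) -> c = 14; heap: [0-13 ALLOC][14-33 ALLOC][34-61 FREE]
Op 6: free(b) -> (freed b); heap: [0-13 FREE][14-33 ALLOC][34-61 FREE]
malloc(47): first-fit scan over [0-13 FREE][14-33 ALLOC][34-61 FREE] -> NULL

Answer: NULL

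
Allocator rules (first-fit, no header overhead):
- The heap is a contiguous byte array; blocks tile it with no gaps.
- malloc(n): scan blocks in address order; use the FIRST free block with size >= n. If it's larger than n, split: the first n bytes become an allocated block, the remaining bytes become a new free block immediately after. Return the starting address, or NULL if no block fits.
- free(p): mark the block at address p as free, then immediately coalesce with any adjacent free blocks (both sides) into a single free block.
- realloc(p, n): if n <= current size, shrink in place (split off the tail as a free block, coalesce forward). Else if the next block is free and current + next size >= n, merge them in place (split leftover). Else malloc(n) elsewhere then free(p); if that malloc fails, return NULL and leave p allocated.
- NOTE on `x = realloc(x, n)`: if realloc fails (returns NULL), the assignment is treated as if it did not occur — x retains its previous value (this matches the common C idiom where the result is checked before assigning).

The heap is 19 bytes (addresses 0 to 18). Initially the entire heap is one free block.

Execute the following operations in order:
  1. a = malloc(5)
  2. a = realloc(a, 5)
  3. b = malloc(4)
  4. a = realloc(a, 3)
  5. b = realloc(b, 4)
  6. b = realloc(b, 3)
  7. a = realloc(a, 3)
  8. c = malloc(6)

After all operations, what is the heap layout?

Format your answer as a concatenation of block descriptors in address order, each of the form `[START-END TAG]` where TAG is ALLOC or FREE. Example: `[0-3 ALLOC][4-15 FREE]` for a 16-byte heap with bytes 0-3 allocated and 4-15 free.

Op 1: a = malloc(5) -> a = 0; heap: [0-4 ALLOC][5-18 FREE]
Op 2: a = realloc(a, 5) -> a = 0; heap: [0-4 ALLOC][5-18 FREE]
Op 3: b = malloc(4) -> b = 5; heap: [0-4 ALLOC][5-8 ALLOC][9-18 FREE]
Op 4: a = realloc(a, 3) -> a = 0; heap: [0-2 ALLOC][3-4 FREE][5-8 ALLOC][9-18 FREE]
Op 5: b = realloc(b, 4) -> b = 5; heap: [0-2 ALLOC][3-4 FREE][5-8 ALLOC][9-18 FREE]
Op 6: b = realloc(b, 3) -> b = 5; heap: [0-2 ALLOC][3-4 FREE][5-7 ALLOC][8-18 FREE]
Op 7: a = realloc(a, 3) -> a = 0; heap: [0-2 ALLOC][3-4 FREE][5-7 ALLOC][8-18 FREE]
Op 8: c = malloc(6) -> c = 8; heap: [0-2 ALLOC][3-4 FREE][5-7 ALLOC][8-13 ALLOC][14-18 FREE]

Answer: [0-2 ALLOC][3-4 FREE][5-7 ALLOC][8-13 ALLOC][14-18 FREE]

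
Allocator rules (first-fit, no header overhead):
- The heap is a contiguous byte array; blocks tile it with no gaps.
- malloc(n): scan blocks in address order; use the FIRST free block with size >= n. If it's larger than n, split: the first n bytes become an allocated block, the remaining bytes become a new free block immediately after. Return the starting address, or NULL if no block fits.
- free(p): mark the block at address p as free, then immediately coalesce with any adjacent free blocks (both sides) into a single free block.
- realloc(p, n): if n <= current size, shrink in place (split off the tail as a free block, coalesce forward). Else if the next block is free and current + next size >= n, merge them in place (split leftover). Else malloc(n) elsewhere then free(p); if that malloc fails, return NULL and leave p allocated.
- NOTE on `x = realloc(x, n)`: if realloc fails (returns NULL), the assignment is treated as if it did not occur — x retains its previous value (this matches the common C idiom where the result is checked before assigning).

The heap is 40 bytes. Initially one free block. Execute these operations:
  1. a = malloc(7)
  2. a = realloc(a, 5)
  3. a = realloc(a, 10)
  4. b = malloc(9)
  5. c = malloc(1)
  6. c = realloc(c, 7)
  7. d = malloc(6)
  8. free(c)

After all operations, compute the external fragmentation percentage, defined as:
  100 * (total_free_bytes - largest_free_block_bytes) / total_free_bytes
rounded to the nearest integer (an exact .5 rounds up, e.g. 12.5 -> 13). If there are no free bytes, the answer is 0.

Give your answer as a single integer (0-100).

Answer: 47

Derivation:
Op 1: a = malloc(7) -> a = 0; heap: [0-6 ALLOC][7-39 FREE]
Op 2: a = realloc(a, 5) -> a = 0; heap: [0-4 ALLOC][5-39 FREE]
Op 3: a = realloc(a, 10) -> a = 0; heap: [0-9 ALLOC][10-39 FREE]
Op 4: b = malloc(9) -> b = 10; heap: [0-9 ALLOC][10-18 ALLOC][19-39 FREE]
Op 5: c = malloc(1) -> c = 19; heap: [0-9 ALLOC][10-18 ALLOC][19-19 ALLOC][20-39 FREE]
Op 6: c = realloc(c, 7) -> c = 19; heap: [0-9 ALLOC][10-18 ALLOC][19-25 ALLOC][26-39 FREE]
Op 7: d = malloc(6) -> d = 26; heap: [0-9 ALLOC][10-18 ALLOC][19-25 ALLOC][26-31 ALLOC][32-39 FREE]
Op 8: free(c) -> (freed c); heap: [0-9 ALLOC][10-18 ALLOC][19-25 FREE][26-31 ALLOC][32-39 FREE]
Free blocks: [7 8] total_free=15 largest=8 -> 100*(15-8)/15 = 700/15 ≈ 46.667 -> rounds to 47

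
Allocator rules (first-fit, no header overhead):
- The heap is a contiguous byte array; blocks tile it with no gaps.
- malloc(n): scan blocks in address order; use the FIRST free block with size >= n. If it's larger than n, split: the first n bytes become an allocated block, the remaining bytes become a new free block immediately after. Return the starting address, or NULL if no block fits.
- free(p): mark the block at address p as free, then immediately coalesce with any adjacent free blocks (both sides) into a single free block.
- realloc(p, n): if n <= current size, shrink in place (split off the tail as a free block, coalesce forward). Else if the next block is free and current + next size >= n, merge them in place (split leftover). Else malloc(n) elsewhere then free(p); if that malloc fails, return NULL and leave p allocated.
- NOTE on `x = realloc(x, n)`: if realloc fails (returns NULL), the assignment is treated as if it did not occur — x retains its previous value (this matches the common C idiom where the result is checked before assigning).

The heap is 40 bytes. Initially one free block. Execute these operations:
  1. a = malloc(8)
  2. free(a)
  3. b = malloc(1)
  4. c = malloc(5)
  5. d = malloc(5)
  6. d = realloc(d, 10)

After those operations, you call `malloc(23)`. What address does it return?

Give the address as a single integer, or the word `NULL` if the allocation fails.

Answer: 16

Derivation:
Op 1: a = malloc(8) -> a = 0; heap: [0-7 ALLOC][8-39 FREE]
Op 2: free(a) -> (freed a); heap: [0-39 FREE]
Op 3: b = malloc(1) -> b = 0; heap: [0-0 ALLOC][1-39 FREE]
Op 4: c = malloc(5) -> c = 1; heap: [0-0 ALLOC][1-5 ALLOC][6-39 FREE]
Op 5: d = malloc(5) -> d = 6; heap: [0-0 ALLOC][1-5 ALLOC][6-10 ALLOC][11-39 FREE]
Op 6: d = realloc(d, 10) -> d = 6; heap: [0-0 ALLOC][1-5 ALLOC][6-15 ALLOC][16-39 FREE]
malloc(23): first-fit scan over [0-0 ALLOC][1-5 ALLOC][6-15 ALLOC][16-39 FREE] -> 16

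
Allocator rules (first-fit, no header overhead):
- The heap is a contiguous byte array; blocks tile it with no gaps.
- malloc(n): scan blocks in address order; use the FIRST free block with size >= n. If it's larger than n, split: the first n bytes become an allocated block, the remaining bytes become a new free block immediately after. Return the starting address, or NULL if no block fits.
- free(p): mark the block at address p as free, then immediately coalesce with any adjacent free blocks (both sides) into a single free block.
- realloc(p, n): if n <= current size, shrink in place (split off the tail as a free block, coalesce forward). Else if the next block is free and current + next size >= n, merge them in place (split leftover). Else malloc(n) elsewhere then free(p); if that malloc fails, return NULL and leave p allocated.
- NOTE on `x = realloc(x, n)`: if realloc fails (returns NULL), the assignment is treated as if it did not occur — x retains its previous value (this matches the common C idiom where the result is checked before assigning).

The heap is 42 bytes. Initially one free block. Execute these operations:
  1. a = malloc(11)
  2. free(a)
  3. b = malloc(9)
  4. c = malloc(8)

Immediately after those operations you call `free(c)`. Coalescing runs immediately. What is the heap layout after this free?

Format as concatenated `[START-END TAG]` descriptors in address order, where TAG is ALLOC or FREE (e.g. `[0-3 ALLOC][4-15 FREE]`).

Op 1: a = malloc(11) -> a = 0; heap: [0-10 ALLOC][11-41 FREE]
Op 2: free(a) -> (freed a); heap: [0-41 FREE]
Op 3: b = malloc(9) -> b = 0; heap: [0-8 ALLOC][9-41 FREE]
Op 4: c = malloc(8) -> c = 9; heap: [0-8 ALLOC][9-16 ALLOC][17-41 FREE]
free(c): c = 9 -> block [9-16 ALLOC]; mark free, coalesce with adjacent free neighbors -> [0-8 ALLOC][9-41 FREE]

Answer: [0-8 ALLOC][9-41 FREE]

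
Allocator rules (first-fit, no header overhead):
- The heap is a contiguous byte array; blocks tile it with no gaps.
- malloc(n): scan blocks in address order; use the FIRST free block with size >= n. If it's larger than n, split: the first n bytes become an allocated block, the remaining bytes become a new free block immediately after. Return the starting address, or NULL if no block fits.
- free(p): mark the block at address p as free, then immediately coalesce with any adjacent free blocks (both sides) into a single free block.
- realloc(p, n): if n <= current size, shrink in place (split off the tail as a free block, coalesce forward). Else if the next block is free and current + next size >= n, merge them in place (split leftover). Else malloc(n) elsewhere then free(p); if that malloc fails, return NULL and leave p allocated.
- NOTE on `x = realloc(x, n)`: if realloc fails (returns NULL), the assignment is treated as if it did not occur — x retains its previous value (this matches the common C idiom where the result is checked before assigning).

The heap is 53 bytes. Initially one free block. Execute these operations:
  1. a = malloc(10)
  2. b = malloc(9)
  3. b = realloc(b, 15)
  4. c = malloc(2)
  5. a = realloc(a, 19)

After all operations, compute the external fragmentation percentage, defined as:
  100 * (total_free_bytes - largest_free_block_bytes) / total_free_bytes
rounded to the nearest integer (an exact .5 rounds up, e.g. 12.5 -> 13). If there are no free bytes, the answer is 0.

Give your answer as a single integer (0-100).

Op 1: a = malloc(10) -> a = 0; heap: [0-9 ALLOC][10-52 FREE]
Op 2: b = malloc(9) -> b = 10; heap: [0-9 ALLOC][10-18 ALLOC][19-52 FREE]
Op 3: b = realloc(b, 15) -> b = 10; heap: [0-9 ALLOC][10-24 ALLOC][25-52 FREE]
Op 4: c = malloc(2) -> c = 25; heap: [0-9 ALLOC][10-24 ALLOC][25-26 ALLOC][27-52 FREE]
Op 5: a = realloc(a, 19) -> a = 27; heap: [0-9 FREE][10-24 ALLOC][25-26 ALLOC][27-45 ALLOC][46-52 FREE]
Free blocks: [10 7] total_free=17 largest=10 -> 100*(17-10)/17 = 700/17 ≈ 41.176 -> rounds to 41

Answer: 41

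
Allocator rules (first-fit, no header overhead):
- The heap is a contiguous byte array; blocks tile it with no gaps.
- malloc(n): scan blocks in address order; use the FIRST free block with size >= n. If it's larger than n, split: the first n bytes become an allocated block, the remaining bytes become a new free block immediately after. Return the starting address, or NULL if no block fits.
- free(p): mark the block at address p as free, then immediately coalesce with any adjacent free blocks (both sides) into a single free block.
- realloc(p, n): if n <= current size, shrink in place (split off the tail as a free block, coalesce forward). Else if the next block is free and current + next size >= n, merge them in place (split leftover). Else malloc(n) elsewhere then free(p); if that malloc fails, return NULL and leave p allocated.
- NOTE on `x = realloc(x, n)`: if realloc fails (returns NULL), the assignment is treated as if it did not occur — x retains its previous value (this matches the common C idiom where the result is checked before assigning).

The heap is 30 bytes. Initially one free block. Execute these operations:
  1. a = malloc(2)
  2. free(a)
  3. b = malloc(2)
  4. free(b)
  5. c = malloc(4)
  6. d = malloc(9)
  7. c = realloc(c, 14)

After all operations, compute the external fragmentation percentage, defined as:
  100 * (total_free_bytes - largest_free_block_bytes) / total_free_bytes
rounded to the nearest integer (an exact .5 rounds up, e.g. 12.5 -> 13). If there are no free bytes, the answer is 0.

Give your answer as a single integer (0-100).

Answer: 43

Derivation:
Op 1: a = malloc(2) -> a = 0; heap: [0-1 ALLOC][2-29 FREE]
Op 2: free(a) -> (freed a); heap: [0-29 FREE]
Op 3: b = malloc(2) -> b = 0; heap: [0-1 ALLOC][2-29 FREE]
Op 4: free(b) -> (freed b); heap: [0-29 FREE]
Op 5: c = malloc(4) -> c = 0; heap: [0-3 ALLOC][4-29 FREE]
Op 6: d = malloc(9) -> d = 4; heap: [0-3 ALLOC][4-12 ALLOC][13-29 FREE]
Op 7: c = realloc(c, 14) -> c = 13; heap: [0-3 FREE][4-12 ALLOC][13-26 ALLOC][27-29 FREE]
Free blocks: [4 3] total_free=7 largest=4 -> 100*(7-4)/7 = 300/7 ≈ 42.857 -> rounds to 43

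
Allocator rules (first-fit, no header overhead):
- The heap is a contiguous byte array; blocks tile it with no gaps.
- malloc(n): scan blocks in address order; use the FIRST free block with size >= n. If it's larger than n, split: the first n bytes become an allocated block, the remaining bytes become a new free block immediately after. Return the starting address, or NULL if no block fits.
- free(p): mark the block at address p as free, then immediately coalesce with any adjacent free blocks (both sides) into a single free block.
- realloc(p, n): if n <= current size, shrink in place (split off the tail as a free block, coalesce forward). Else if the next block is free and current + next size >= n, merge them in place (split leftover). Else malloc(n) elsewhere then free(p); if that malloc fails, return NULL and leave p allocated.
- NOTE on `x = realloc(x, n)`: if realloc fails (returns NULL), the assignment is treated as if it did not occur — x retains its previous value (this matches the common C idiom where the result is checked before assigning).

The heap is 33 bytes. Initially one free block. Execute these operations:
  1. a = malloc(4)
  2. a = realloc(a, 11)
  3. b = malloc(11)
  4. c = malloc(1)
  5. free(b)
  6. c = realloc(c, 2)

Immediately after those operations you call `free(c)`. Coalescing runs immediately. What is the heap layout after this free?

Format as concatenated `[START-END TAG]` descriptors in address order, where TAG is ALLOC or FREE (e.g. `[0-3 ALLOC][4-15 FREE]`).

Answer: [0-10 ALLOC][11-32 FREE]

Derivation:
Op 1: a = malloc(4) -> a = 0; heap: [0-3 ALLOC][4-32 FREE]
Op 2: a = realloc(a, 11) -> a = 0; heap: [0-10 ALLOC][11-32 FREE]
Op 3: b = malloc(11) -> b = 11; heap: [0-10 ALLOC][11-21 ALLOC][22-32 FREE]
Op 4: c = malloc(1) -> c = 22; heap: [0-10 ALLOC][11-21 ALLOC][22-22 ALLOC][23-32 FREE]
Op 5: free(b) -> (freed b); heap: [0-10 ALLOC][11-21 FREE][22-22 ALLOC][23-32 FREE]
Op 6: c = realloc(c, 2) -> c = 22; heap: [0-10 ALLOC][11-21 FREE][22-23 ALLOC][24-32 FREE]
free(c): c = 22 -> block [22-23 ALLOC]; mark free, coalesce with adjacent free neighbors -> [0-10 ALLOC][11-32 FREE]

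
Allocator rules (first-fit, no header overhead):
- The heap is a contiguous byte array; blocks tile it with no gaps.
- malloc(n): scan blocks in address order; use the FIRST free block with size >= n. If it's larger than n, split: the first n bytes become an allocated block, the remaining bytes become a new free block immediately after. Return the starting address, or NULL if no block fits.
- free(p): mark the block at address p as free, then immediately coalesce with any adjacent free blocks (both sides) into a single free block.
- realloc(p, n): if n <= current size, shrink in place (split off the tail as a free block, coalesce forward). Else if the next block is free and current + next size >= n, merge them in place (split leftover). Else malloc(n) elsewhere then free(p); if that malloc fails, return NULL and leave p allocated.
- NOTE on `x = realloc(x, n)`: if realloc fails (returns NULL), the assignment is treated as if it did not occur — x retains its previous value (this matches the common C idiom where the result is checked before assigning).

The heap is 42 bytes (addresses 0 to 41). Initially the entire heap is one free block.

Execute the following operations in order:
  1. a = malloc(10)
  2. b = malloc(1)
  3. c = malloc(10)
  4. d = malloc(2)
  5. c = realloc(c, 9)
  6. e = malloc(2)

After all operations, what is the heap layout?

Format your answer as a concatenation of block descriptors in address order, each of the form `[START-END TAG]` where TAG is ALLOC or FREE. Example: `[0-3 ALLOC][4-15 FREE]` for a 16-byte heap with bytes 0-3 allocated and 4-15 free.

Op 1: a = malloc(10) -> a = 0; heap: [0-9 ALLOC][10-41 FREE]
Op 2: b = malloc(1) -> b = 10; heap: [0-9 ALLOC][10-10 ALLOC][11-41 FREE]
Op 3: c = malloc(10) -> c = 11; heap: [0-9 ALLOC][10-10 ALLOC][11-20 ALLOC][21-41 FREE]
Op 4: d = malloc(2) -> d = 21; heap: [0-9 ALLOC][10-10 ALLOC][11-20 ALLOC][21-22 ALLOC][23-41 FREE]
Op 5: c = realloc(c, 9) -> c = 11; heap: [0-9 ALLOC][10-10 ALLOC][11-19 ALLOC][20-20 FREE][21-22 ALLOC][23-41 FREE]
Op 6: e = malloc(2) -> e = 23; heap: [0-9 ALLOC][10-10 ALLOC][11-19 ALLOC][20-20 FREE][21-22 ALLOC][23-24 ALLOC][25-41 FREE]

Answer: [0-9 ALLOC][10-10 ALLOC][11-19 ALLOC][20-20 FREE][21-22 ALLOC][23-24 ALLOC][25-41 FREE]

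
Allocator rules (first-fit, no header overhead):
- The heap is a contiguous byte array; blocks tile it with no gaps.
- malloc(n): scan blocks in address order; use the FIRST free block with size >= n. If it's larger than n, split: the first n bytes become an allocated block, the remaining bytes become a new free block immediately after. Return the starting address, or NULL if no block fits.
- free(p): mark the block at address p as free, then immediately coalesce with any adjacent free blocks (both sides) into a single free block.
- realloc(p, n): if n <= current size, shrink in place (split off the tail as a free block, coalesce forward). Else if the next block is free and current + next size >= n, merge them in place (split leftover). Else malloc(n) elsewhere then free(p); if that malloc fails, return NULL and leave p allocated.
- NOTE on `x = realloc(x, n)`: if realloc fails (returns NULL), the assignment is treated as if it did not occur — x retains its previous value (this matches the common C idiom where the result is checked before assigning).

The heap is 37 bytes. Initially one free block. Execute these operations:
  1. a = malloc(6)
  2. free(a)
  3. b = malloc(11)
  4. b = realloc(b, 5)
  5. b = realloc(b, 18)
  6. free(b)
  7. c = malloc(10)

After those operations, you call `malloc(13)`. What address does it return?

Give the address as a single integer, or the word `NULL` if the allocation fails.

Answer: 10

Derivation:
Op 1: a = malloc(6) -> a = 0; heap: [0-5 ALLOC][6-36 FREE]
Op 2: free(a) -> (freed a); heap: [0-36 FREE]
Op 3: b = malloc(11) -> b = 0; heap: [0-10 ALLOC][11-36 FREE]
Op 4: b = realloc(b, 5) -> b = 0; heap: [0-4 ALLOC][5-36 FREE]
Op 5: b = realloc(b, 18) -> b = 0; heap: [0-17 ALLOC][18-36 FREE]
Op 6: free(b) -> (freed b); heap: [0-36 FREE]
Op 7: c = malloc(10) -> c = 0; heap: [0-9 ALLOC][10-36 FREE]
malloc(13): first-fit scan over [0-9 ALLOC][10-36 FREE] -> 10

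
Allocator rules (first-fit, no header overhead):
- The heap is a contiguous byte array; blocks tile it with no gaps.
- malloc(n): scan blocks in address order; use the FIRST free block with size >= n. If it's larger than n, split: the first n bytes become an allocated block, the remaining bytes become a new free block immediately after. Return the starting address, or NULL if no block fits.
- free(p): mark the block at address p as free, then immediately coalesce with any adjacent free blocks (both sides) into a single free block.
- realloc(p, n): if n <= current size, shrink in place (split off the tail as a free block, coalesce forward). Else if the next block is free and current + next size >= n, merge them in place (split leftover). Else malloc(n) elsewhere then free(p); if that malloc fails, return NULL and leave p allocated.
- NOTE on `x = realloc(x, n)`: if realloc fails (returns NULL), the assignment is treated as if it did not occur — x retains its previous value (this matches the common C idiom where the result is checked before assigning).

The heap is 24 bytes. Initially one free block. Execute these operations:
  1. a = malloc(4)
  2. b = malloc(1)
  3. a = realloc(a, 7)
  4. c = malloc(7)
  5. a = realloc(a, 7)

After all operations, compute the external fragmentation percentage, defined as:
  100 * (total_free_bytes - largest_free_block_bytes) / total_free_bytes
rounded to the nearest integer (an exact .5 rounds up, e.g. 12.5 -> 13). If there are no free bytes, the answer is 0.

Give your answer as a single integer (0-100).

Op 1: a = malloc(4) -> a = 0; heap: [0-3 ALLOC][4-23 FREE]
Op 2: b = malloc(1) -> b = 4; heap: [0-3 ALLOC][4-4 ALLOC][5-23 FREE]
Op 3: a = realloc(a, 7) -> a = 5; heap: [0-3 FREE][4-4 ALLOC][5-11 ALLOC][12-23 FREE]
Op 4: c = malloc(7) -> c = 12; heap: [0-3 FREE][4-4 ALLOC][5-11 ALLOC][12-18 ALLOC][19-23 FREE]
Op 5: a = realloc(a, 7) -> a = 5; heap: [0-3 FREE][4-4 ALLOC][5-11 ALLOC][12-18 ALLOC][19-23 FREE]
Free blocks: [4 5] total_free=9 largest=5 -> 100*(9-5)/9 = 400/9 ≈ 44.444 -> rounds to 44

Answer: 44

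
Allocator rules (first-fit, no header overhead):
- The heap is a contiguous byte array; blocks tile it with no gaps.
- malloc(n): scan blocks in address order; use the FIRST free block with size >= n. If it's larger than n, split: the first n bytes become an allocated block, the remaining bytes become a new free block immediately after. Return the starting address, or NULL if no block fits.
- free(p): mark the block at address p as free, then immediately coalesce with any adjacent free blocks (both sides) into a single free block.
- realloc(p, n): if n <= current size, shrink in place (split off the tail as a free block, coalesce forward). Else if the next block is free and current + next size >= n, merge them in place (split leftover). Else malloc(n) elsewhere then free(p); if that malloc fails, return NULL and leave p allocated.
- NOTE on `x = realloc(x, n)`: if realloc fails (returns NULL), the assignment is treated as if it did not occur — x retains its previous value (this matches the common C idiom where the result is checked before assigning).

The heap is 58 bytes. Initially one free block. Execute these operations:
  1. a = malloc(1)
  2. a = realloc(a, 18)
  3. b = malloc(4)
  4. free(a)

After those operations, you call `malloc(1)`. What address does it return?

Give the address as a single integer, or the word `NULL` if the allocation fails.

Op 1: a = malloc(1) -> a = 0; heap: [0-0 ALLOC][1-57 FREE]
Op 2: a = realloc(a, 18) -> a = 0; heap: [0-17 ALLOC][18-57 FREE]
Op 3: b = malloc(4) -> b = 18; heap: [0-17 ALLOC][18-21 ALLOC][22-57 FREE]
Op 4: free(a) -> (freed a); heap: [0-17 FREE][18-21 ALLOC][22-57 FREE]
malloc(1): first-fit scan over [0-17 FREE][18-21 ALLOC][22-57 FREE] -> 0

Answer: 0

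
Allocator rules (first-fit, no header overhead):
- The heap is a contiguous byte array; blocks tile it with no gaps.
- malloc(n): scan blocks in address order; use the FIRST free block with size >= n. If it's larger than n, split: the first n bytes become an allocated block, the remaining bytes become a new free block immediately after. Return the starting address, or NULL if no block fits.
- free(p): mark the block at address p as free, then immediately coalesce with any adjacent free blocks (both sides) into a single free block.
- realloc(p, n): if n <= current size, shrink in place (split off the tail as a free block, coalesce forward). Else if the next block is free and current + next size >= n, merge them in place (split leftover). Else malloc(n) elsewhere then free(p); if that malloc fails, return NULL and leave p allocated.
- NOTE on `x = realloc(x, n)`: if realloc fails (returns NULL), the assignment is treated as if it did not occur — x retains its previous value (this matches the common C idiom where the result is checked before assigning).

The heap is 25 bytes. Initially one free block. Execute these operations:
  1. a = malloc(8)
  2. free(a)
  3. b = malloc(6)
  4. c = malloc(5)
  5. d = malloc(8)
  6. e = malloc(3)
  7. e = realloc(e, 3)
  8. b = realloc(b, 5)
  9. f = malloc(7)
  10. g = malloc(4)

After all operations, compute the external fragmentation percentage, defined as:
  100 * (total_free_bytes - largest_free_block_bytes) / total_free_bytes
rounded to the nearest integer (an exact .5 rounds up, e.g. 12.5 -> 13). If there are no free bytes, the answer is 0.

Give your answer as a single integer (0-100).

Op 1: a = malloc(8) -> a = 0; heap: [0-7 ALLOC][8-24 FREE]
Op 2: free(a) -> (freed a); heap: [0-24 FREE]
Op 3: b = malloc(6) -> b = 0; heap: [0-5 ALLOC][6-24 FREE]
Op 4: c = malloc(5) -> c = 6; heap: [0-5 ALLOC][6-10 ALLOC][11-24 FREE]
Op 5: d = malloc(8) -> d = 11; heap: [0-5 ALLOC][6-10 ALLOC][11-18 ALLOC][19-24 FREE]
Op 6: e = malloc(3) -> e = 19; heap: [0-5 ALLOC][6-10 ALLOC][11-18 ALLOC][19-21 ALLOC][22-24 FREE]
Op 7: e = realloc(e, 3) -> e = 19; heap: [0-5 ALLOC][6-10 ALLOC][11-18 ALLOC][19-21 ALLOC][22-24 FREE]
Op 8: b = realloc(b, 5) -> b = 0; heap: [0-4 ALLOC][5-5 FREE][6-10 ALLOC][11-18 ALLOC][19-21 ALLOC][22-24 FREE]
Op 9: f = malloc(7) -> f = NULL; heap: [0-4 ALLOC][5-5 FREE][6-10 ALLOC][11-18 ALLOC][19-21 ALLOC][22-24 FREE]
Op 10: g = malloc(4) -> g = NULL; heap: [0-4 ALLOC][5-5 FREE][6-10 ALLOC][11-18 ALLOC][19-21 ALLOC][22-24 FREE]
Free blocks: [1 3] total_free=4 largest=3 -> 100*(4-3)/4 = 100/4 = 25

Answer: 25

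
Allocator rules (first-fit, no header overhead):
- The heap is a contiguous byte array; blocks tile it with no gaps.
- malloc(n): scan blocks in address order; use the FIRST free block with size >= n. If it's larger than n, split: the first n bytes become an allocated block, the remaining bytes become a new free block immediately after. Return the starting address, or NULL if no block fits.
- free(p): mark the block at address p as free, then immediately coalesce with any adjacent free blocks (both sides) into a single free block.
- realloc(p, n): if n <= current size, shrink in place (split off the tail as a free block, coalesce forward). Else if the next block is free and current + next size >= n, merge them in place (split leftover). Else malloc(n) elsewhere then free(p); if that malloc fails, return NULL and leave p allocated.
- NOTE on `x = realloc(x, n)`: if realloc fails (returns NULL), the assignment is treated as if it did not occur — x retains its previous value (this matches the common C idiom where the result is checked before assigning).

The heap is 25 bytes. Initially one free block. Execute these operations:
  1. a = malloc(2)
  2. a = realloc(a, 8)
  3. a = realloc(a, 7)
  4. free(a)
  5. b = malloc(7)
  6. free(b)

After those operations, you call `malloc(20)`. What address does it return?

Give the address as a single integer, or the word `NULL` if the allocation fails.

Answer: 0

Derivation:
Op 1: a = malloc(2) -> a = 0; heap: [0-1 ALLOC][2-24 FREE]
Op 2: a = realloc(a, 8) -> a = 0; heap: [0-7 ALLOC][8-24 FREE]
Op 3: a = realloc(a, 7) -> a = 0; heap: [0-6 ALLOC][7-24 FREE]
Op 4: free(a) -> (freed a); heap: [0-24 FREE]
Op 5: b = malloc(7) -> b = 0; heap: [0-6 ALLOC][7-24 FREE]
Op 6: free(b) -> (freed b); heap: [0-24 FREE]
malloc(20): first-fit scan over [0-24 FREE] -> 0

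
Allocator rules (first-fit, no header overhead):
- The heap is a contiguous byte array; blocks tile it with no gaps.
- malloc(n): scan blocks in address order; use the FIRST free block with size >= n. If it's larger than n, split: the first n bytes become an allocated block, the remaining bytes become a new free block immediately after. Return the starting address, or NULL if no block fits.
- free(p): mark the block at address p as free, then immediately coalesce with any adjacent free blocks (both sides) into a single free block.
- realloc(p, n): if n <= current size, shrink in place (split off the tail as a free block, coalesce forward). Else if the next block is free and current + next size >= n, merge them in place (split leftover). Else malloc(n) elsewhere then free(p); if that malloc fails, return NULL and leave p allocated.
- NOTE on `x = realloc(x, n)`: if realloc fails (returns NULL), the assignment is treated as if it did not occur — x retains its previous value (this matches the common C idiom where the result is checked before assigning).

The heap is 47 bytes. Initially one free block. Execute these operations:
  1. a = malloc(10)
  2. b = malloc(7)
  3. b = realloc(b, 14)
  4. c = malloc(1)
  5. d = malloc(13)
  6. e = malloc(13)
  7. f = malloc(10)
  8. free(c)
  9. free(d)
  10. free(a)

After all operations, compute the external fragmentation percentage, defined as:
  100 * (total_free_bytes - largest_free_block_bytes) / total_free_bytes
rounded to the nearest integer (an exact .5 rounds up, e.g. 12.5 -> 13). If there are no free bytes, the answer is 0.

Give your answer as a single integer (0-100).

Op 1: a = malloc(10) -> a = 0; heap: [0-9 ALLOC][10-46 FREE]
Op 2: b = malloc(7) -> b = 10; heap: [0-9 ALLOC][10-16 ALLOC][17-46 FREE]
Op 3: b = realloc(b, 14) -> b = 10; heap: [0-9 ALLOC][10-23 ALLOC][24-46 FREE]
Op 4: c = malloc(1) -> c = 24; heap: [0-9 ALLOC][10-23 ALLOC][24-24 ALLOC][25-46 FREE]
Op 5: d = malloc(13) -> d = 25; heap: [0-9 ALLOC][10-23 ALLOC][24-24 ALLOC][25-37 ALLOC][38-46 FREE]
Op 6: e = malloc(13) -> e = NULL; heap: [0-9 ALLOC][10-23 ALLOC][24-24 ALLOC][25-37 ALLOC][38-46 FREE]
Op 7: f = malloc(10) -> f = NULL; heap: [0-9 ALLOC][10-23 ALLOC][24-24 ALLOC][25-37 ALLOC][38-46 FREE]
Op 8: free(c) -> (freed c); heap: [0-9 ALLOC][10-23 ALLOC][24-24 FREE][25-37 ALLOC][38-46 FREE]
Op 9: free(d) -> (freed d); heap: [0-9 ALLOC][10-23 ALLOC][24-46 FREE]
Op 10: free(a) -> (freed a); heap: [0-9 FREE][10-23 ALLOC][24-46 FREE]
Free blocks: [10 23] total_free=33 largest=23 -> 100*(33-23)/33 = 1000/33 ≈ 30.303 -> rounds to 30

Answer: 30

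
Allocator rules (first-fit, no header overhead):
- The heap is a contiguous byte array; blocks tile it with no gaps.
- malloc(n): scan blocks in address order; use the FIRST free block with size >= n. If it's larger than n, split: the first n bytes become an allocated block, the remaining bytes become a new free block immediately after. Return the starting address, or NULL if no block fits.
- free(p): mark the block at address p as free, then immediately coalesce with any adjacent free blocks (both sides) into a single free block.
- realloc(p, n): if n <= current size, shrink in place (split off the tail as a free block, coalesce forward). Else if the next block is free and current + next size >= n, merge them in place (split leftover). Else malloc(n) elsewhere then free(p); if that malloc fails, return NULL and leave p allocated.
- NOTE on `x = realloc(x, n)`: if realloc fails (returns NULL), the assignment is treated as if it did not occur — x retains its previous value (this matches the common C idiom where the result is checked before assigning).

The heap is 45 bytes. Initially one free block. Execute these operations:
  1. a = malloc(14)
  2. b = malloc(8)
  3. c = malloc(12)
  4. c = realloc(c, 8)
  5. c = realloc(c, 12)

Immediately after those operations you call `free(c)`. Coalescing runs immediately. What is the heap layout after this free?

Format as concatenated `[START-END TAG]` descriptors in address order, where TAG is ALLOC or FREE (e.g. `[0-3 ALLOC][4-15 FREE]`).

Answer: [0-13 ALLOC][14-21 ALLOC][22-44 FREE]

Derivation:
Op 1: a = malloc(14) -> a = 0; heap: [0-13 ALLOC][14-44 FREE]
Op 2: b = malloc(8) -> b = 14; heap: [0-13 ALLOC][14-21 ALLOC][22-44 FREE]
Op 3: c = malloc(12) -> c = 22; heap: [0-13 ALLOC][14-21 ALLOC][22-33 ALLOC][34-44 FREE]
Op 4: c = realloc(c, 8) -> c = 22; heap: [0-13 ALLOC][14-21 ALLOC][22-29 ALLOC][30-44 FREE]
Op 5: c = realloc(c, 12) -> c = 22; heap: [0-13 ALLOC][14-21 ALLOC][22-33 ALLOC][34-44 FREE]
free(c): c = 22 -> block [22-33 ALLOC]; mark free, coalesce with adjacent free neighbors -> [0-13 ALLOC][14-21 ALLOC][22-44 FREE]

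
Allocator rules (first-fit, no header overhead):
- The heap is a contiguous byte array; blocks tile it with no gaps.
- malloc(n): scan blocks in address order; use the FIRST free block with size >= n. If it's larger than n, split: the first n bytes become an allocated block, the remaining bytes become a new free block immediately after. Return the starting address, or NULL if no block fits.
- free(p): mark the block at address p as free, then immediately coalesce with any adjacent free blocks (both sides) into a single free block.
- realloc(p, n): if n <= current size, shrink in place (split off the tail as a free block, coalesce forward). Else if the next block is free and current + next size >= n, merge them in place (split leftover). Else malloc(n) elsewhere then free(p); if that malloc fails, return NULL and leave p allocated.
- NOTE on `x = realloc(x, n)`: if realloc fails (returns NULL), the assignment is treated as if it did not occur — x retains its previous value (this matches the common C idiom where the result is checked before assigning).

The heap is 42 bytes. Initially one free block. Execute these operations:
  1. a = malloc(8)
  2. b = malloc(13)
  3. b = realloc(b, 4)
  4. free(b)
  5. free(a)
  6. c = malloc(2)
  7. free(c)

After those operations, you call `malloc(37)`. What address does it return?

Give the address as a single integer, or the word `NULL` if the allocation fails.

Answer: 0

Derivation:
Op 1: a = malloc(8) -> a = 0; heap: [0-7 ALLOC][8-41 FREE]
Op 2: b = malloc(13) -> b = 8; heap: [0-7 ALLOC][8-20 ALLOC][21-41 FREE]
Op 3: b = realloc(b, 4) -> b = 8; heap: [0-7 ALLOC][8-11 ALLOC][12-41 FREE]
Op 4: free(b) -> (freed b); heap: [0-7 ALLOC][8-41 FREE]
Op 5: free(a) -> (freed a); heap: [0-41 FREE]
Op 6: c = malloc(2) -> c = 0; heap: [0-1 ALLOC][2-41 FREE]
Op 7: free(c) -> (freed c); heap: [0-41 FREE]
malloc(37): first-fit scan over [0-41 FREE] -> 0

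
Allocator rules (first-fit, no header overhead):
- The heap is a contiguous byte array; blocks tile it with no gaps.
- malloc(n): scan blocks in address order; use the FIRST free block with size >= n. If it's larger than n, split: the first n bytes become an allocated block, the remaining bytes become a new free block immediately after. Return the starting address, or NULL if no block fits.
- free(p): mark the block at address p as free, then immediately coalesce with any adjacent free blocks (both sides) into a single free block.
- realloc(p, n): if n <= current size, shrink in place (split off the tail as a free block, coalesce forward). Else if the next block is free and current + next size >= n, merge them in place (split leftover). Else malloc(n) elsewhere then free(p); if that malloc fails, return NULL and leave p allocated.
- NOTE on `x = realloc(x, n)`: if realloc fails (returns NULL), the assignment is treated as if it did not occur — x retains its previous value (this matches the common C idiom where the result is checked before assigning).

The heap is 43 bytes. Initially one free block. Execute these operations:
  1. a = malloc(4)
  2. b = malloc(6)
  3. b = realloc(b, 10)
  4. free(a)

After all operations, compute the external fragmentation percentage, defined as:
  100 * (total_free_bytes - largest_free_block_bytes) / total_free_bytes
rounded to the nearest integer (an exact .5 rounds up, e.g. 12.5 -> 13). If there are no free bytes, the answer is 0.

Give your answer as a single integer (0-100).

Answer: 12

Derivation:
Op 1: a = malloc(4) -> a = 0; heap: [0-3 ALLOC][4-42 FREE]
Op 2: b = malloc(6) -> b = 4; heap: [0-3 ALLOC][4-9 ALLOC][10-42 FREE]
Op 3: b = realloc(b, 10) -> b = 4; heap: [0-3 ALLOC][4-13 ALLOC][14-42 FREE]
Op 4: free(a) -> (freed a); heap: [0-3 FREE][4-13 ALLOC][14-42 FREE]
Free blocks: [4 29] total_free=33 largest=29 -> 100*(33-29)/33 = 400/33 ≈ 12.121 -> rounds to 12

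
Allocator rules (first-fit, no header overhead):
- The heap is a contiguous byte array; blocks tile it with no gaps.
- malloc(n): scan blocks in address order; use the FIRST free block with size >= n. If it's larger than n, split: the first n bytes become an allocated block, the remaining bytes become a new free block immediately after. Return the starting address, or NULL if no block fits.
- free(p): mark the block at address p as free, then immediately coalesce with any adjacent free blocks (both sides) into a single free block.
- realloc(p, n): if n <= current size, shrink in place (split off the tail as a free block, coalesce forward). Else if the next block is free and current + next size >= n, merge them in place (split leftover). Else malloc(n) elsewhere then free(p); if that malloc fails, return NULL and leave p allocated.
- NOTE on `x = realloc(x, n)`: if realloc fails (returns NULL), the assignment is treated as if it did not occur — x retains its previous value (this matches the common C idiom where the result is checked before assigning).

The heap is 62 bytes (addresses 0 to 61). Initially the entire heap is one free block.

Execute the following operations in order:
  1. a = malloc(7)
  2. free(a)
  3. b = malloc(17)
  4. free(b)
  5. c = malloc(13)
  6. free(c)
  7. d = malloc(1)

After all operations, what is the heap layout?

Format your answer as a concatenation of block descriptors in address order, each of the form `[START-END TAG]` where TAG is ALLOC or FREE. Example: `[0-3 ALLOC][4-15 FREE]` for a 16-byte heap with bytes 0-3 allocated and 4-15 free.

Op 1: a = malloc(7) -> a = 0; heap: [0-6 ALLOC][7-61 FREE]
Op 2: free(a) -> (freed a); heap: [0-61 FREE]
Op 3: b = malloc(17) -> b = 0; heap: [0-16 ALLOC][17-61 FREE]
Op 4: free(b) -> (freed b); heap: [0-61 FREE]
Op 5: c = malloc(13) -> c = 0; heap: [0-12 ALLOC][13-61 FREE]
Op 6: free(c) -> (freed c); heap: [0-61 FREE]
Op 7: d = malloc(1) -> d = 0; heap: [0-0 ALLOC][1-61 FREE]

Answer: [0-0 ALLOC][1-61 FREE]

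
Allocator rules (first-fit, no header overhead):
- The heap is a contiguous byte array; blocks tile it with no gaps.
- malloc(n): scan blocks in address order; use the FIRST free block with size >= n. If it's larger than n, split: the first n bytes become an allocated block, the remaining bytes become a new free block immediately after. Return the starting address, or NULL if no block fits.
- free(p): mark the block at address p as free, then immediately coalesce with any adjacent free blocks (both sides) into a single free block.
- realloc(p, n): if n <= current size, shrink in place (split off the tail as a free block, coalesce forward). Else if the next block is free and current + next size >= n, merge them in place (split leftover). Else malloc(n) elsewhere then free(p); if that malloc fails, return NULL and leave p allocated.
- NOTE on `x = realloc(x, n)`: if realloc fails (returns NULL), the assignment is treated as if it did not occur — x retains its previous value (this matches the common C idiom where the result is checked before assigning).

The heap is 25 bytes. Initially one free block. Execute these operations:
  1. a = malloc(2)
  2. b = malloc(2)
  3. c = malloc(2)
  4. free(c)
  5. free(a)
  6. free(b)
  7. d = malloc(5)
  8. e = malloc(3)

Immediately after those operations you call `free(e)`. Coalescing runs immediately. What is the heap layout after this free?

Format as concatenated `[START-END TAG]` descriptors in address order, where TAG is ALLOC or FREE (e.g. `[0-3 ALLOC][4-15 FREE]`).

Op 1: a = malloc(2) -> a = 0; heap: [0-1 ALLOC][2-24 FREE]
Op 2: b = malloc(2) -> b = 2; heap: [0-1 ALLOC][2-3 ALLOC][4-24 FREE]
Op 3: c = malloc(2) -> c = 4; heap: [0-1 ALLOC][2-3 ALLOC][4-5 ALLOC][6-24 FREE]
Op 4: free(c) -> (freed c); heap: [0-1 ALLOC][2-3 ALLOC][4-24 FREE]
Op 5: free(a) -> (freed a); heap: [0-1 FREE][2-3 ALLOC][4-24 FREE]
Op 6: free(b) -> (freed b); heap: [0-24 FREE]
Op 7: d = malloc(5) -> d = 0; heap: [0-4 ALLOC][5-24 FREE]
Op 8: e = malloc(3) -> e = 5; heap: [0-4 ALLOC][5-7 ALLOC][8-24 FREE]
free(e): e = 5 -> block [5-7 ALLOC]; mark free, coalesce with adjacent free neighbors -> [0-4 ALLOC][5-24 FREE]

Answer: [0-4 ALLOC][5-24 FREE]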